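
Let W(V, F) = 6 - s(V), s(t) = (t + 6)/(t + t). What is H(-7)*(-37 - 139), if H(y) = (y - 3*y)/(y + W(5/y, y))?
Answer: -24640/27 ≈ -912.59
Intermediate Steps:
s(t) = (6 + t)/(2*t) (s(t) = (6 + t)/((2*t)) = (6 + t)*(1/(2*t)) = (6 + t)/(2*t))
W(V, F) = 6 - (6 + V)/(2*V)
H(y) = -2*y/(11/2 + 2*y/5) (H(y) = (y - 3*y)/(y + (11/2 - 3*y/5)) = (-2*y)/(y + (11/2 - 3*y/5)) = (-2*y)/(11/2 + 2*y/5) = -2*y/(11/2 + 2*y/5))
H(-7)*(-37 - 139) = (-20*(-7)/(55 + 4*(-7)))*(-37 - 139) = -20*(-7)/(55 - 28)*(-176) = -20*(-7)/27*(-176) = -20*(-7)*1/27*(-176) = (140/27)*(-176) = -24640/27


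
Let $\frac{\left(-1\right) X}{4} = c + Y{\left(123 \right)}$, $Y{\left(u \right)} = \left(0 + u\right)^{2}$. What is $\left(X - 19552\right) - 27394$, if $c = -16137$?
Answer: $-42914$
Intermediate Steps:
$Y{\left(u \right)} = u^{2}$
$X = 4032$ ($X = - 4 \left(-16137 + 123^{2}\right) = - 4 \left(-16137 + 15129\right) = \left(-4\right) \left(-1008\right) = 4032$)
$\left(X - 19552\right) - 27394 = \left(4032 - 19552\right) - 27394 = -15520 - 27394 = -42914$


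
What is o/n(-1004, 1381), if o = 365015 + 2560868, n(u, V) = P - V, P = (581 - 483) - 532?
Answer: -2925883/1815 ≈ -1612.1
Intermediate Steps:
P = -434 (P = 98 - 532 = -434)
n(u, V) = -434 - V
o = 2925883
o/n(-1004, 1381) = 2925883/(-434 - 1*1381) = 2925883/(-434 - 1381) = 2925883/(-1815) = 2925883*(-1/1815) = -2925883/1815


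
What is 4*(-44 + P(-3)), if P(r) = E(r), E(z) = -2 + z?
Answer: -196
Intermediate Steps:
P(r) = -2 + r
4*(-44 + P(-3)) = 4*(-44 + (-2 - 3)) = 4*(-44 - 5) = 4*(-49) = -196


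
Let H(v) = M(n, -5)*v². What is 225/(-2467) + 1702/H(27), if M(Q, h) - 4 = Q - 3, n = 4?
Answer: 3378709/8992215 ≈ 0.37574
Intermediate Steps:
M(Q, h) = 1 + Q (M(Q, h) = 4 + (Q - 3) = 4 + (-3 + Q) = 1 + Q)
H(v) = 5*v² (H(v) = (1 + 4)*v² = 5*v²)
225/(-2467) + 1702/H(27) = 225/(-2467) + 1702/((5*27²)) = 225*(-1/2467) + 1702/((5*729)) = -225/2467 + 1702/3645 = 3378709/8992215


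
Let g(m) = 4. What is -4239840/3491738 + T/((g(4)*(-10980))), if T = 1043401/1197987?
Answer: -111542661159137269/91859925821675760 ≈ -1.2143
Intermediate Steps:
T = 1043401/1197987 (T = 1043401*(1/1197987) = 1043401/1197987 ≈ 0.87096)
-4239840/3491738 + T/((g(4)*(-10980))) = -4239840/3491738 + 1043401/(1197987*((4*(-10980)))) = -4239840*1/3491738 + (1043401/1197987)/(-43920) = -2119920/1745869 + (1043401/1197987)*(-1/43920) = -2119920/1745869 - 1043401/52615589040 = -111542661159137269/91859925821675760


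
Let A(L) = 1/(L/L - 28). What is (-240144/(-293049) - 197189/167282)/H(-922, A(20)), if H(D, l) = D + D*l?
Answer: 52842811959/130572348510344 ≈ 0.00040470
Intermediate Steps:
A(L) = -1/27 (A(L) = 1/(1 - 28) = 1/(-27) = -1/27)
(-240144/(-293049) - 197189/167282)/H(-922, A(20)) = (-240144/(-293049) - 197189/167282)/((-922*(1 - 1/27))) = (-240144*(-1/293049) - 197189*1/167282)/((-922*26/27)) = (80048/97683 - 197189/167282)/(-23972/27) = -5871423551/16340607606*(-27/23972) = 52842811959/130572348510344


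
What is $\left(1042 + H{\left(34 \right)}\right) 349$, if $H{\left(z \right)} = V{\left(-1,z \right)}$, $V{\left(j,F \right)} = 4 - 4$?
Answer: $363658$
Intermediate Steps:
$V{\left(j,F \right)} = 0$ ($V{\left(j,F \right)} = 4 - 4 = 0$)
$H{\left(z \right)} = 0$
$\left(1042 + H{\left(34 \right)}\right) 349 = \left(1042 + 0\right) 349 = 1042 \cdot 349 = 363658$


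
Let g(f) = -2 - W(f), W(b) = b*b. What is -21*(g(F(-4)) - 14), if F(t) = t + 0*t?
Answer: 672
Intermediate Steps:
W(b) = b²
F(t) = t (F(t) = t + 0 = t)
g(f) = -2 - f²
-21*(g(F(-4)) - 14) = -21*((-2 - 1*(-4)²) - 14) = -21*((-2 - 1*16) - 14) = -21*((-2 - 16) - 14) = -21*(-18 - 14) = -21*(-32) = 672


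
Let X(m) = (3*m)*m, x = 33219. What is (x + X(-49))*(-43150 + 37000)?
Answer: -248595300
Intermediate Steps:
X(m) = 3*m**2
(x + X(-49))*(-43150 + 37000) = (33219 + 3*(-49)**2)*(-43150 + 37000) = (33219 + 3*2401)*(-6150) = (33219 + 7203)*(-6150) = 40422*(-6150) = -248595300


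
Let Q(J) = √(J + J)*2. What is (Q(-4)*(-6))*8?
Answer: -192*I*√2 ≈ -271.53*I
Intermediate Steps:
Q(J) = 2*√2*√J (Q(J) = √(2*J)*2 = (√2*√J)*2 = 2*√2*√J)
(Q(-4)*(-6))*8 = ((2*√2*√(-4))*(-6))*8 = ((2*√2*(2*I))*(-6))*8 = ((4*I*√2)*(-6))*8 = -24*I*√2*8 = -192*I*√2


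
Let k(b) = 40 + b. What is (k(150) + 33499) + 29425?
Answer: 63114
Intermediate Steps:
(k(150) + 33499) + 29425 = ((40 + 150) + 33499) + 29425 = (190 + 33499) + 29425 = 33689 + 29425 = 63114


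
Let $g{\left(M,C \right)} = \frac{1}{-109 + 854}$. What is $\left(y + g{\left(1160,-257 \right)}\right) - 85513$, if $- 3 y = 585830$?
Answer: $- \frac{627564902}{2235} \approx -2.8079 \cdot 10^{5}$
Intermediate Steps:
$y = - \frac{585830}{3}$ ($y = \left(- \frac{1}{3}\right) 585830 = - \frac{585830}{3} \approx -1.9528 \cdot 10^{5}$)
$g{\left(M,C \right)} = \frac{1}{745}$
$\left(y + g{\left(1160,-257 \right)}\right) - 85513 = \left(- \frac{585830}{3} + \frac{1}{745}\right) - 85513 = - \frac{436443347}{2235} - 85513 = - \frac{627564902}{2235}$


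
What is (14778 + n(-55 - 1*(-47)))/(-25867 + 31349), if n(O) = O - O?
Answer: 7389/2741 ≈ 2.6957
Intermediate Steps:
n(O) = 0
(14778 + n(-55 - 1*(-47)))/(-25867 + 31349) = (14778 + 0)/(-25867 + 31349) = 14778/5482 = 14778*(1/5482) = 7389/2741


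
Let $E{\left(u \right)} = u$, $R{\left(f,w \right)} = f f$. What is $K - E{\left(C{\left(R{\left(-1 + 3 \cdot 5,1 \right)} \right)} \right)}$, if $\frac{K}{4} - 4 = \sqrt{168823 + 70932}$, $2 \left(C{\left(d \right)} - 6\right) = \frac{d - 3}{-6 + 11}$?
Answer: $- \frac{93}{10} + 4 \sqrt{239755} \approx 1949.3$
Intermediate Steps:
$R{\left(f,w \right)} = f^{2}$
$C{\left(d \right)} = \frac{57}{10} + \frac{d}{10}$ ($C{\left(d \right)} = 6 + \frac{\left(d - 3\right) \frac{1}{-6 + 11}}{2} = 6 + \frac{\left(-3 + d\right) \frac{1}{5}}{2} = 6 + \frac{- \frac{3}{5} + \frac{d}{5}}{2} = 6 + \left(- \frac{3}{10} + \frac{d}{10}\right) = \frac{57}{10} + \frac{d}{10}$)
$K = 16 + 4 \sqrt{239755}$ ($K = 16 + 4 \sqrt{168823 + 70932} = 16 + 4 \sqrt{239755} \approx 1974.6$)
$K - E{\left(C{\left(R{\left(-1 + 3 \cdot 5,1 \right)} \right)} \right)} = \left(16 + 4 \sqrt{239755}\right) - \left(\frac{57}{10} + \frac{\left(-1 + 3 \cdot 5\right)^{2}}{10}\right) = \left(16 + 4 \sqrt{239755}\right) - \left(\frac{57}{10} + \frac{\left(-1 + 15\right)^{2}}{10}\right) = \left(16 + 4 \sqrt{239755}\right) - \left(\frac{57}{10} + \frac{14^{2}}{10}\right) = \left(16 + 4 \sqrt{239755}\right) - \left(\frac{57}{10} + \frac{1}{10} \cdot 196\right) = \left(16 + 4 \sqrt{239755}\right) - \left(\frac{57}{10} + \frac{98}{5}\right) = \left(16 + 4 \sqrt{239755}\right) - \frac{253}{10} = - \frac{93}{10} + 4 \sqrt{239755}$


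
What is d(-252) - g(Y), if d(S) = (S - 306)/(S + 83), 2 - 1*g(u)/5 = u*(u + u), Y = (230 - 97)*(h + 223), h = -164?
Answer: 104062440078/169 ≈ 6.1575e+8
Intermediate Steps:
Y = 7847 (Y = (230 - 97)*(-164 + 223) = 133*59 = 7847)
g(u) = 10 - 10*u² (g(u) = 10 - 5*u*(u + u) = 10 - 5*u*2*u = 10 - 10*u²)
d(S) = (-306 + S)/(83 + S)
d(-252) - g(Y) = (-306 - 252)/(83 - 252) - (10 - 10*7847²) = -558/(-169) - (10 - 10*61575409) = -1/169*(-558) - (10 - 615754090) = 558/169 - 1*(-615754080) = 558/169 + 615754080 = 104062440078/169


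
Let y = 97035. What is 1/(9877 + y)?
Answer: 1/106912 ≈ 9.3535e-6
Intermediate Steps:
1/(9877 + y) = 1/(9877 + 97035) = 1/106912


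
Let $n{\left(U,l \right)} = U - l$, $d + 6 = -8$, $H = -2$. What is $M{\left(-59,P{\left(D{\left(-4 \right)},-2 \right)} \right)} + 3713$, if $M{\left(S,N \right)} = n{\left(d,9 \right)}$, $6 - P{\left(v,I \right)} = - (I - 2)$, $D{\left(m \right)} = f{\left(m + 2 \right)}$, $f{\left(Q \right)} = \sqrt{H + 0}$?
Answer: $3690$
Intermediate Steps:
$d = -14$ ($d = -6 - 8 = -14$)
$f{\left(Q \right)} = i \sqrt{2}$ ($f{\left(Q \right)} = \sqrt{-2 + 0} = \sqrt{-2} = i \sqrt{2}$)
$D{\left(m \right)} = i \sqrt{2}$
$P{\left(v,I \right)} = 4 + I$ ($P{\left(v,I \right)} = 6 - - (I - 2) = 6 - - (-2 + I) = 6 - \left(2 - I\right) = 6 + \left(-2 + I\right) = 4 + I$)
$M{\left(S,N \right)} = -23$ ($M{\left(S,N \right)} = -14 - 9 = -23$)
$M{\left(-59,P{\left(D{\left(-4 \right)},-2 \right)} \right)} + 3713 = -23 + 3713 = 3690$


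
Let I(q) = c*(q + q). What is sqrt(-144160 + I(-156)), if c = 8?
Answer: 4*I*sqrt(9166) ≈ 382.96*I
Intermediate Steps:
I(q) = 16*q (I(q) = 8*(q + q) = 8*(2*q) = 16*q)
sqrt(-144160 + I(-156)) = sqrt(-144160 + 16*(-156)) = sqrt(-144160 - 2496) = sqrt(-146656) = 4*I*sqrt(9166)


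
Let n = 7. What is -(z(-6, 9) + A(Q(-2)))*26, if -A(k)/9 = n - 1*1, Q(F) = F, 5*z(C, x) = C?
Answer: 7176/5 ≈ 1435.2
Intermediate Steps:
z(C, x) = C/5
A(k) = -54 (A(k) = -9*(7 - 1*1) = -9*(7 - 1) = -9*6 = -54)
-(z(-6, 9) + A(Q(-2)))*26 = -((⅕)*(-6) - 54)*26 = -(-6/5 - 54)*26 = -(-276)*26/5 = -1*(-7176/5) = 7176/5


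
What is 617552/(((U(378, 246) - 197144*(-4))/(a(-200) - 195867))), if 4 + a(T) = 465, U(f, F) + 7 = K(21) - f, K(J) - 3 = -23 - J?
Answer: -60336683056/394075 ≈ -1.5311e+5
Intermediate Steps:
K(J) = -20 - J (K(J) = 3 + (-23 - J) = -20 - J)
U(f, F) = -48 - f (U(f, F) = -7 + ((-20 - 1*21) - f) = -7 + ((-20 - 21) - f) = -7 + (-41 - f) = -48 - f)
a(T) = 461 (a(T) = -4 + 465 = 461)
617552/(((U(378, 246) - 197144*(-4))/(a(-200) - 195867))) = 617552/((((-48 - 1*378) - 197144*(-4))/(461 - 195867))) = 617552/((((-48 - 378) - 1*(-788576))/(-195406))) = 617552/(((-426 + 788576)*(-1/195406))) = 617552/((788150*(-1/195406))) = 617552/(-394075/97703) = 617552*(-97703/394075) = -60336683056/394075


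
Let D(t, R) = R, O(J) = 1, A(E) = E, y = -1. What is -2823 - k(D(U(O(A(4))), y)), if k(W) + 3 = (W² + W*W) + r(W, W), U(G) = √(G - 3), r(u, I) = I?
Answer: -2821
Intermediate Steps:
U(G) = √(-3 + G)
k(W) = -3 + W + 2*W² (k(W) = -3 + ((W² + W*W) + W) = -3 + ((W² + W²) + W) = -3 + (2*W² + W) = -3 + (W + 2*W²) = -3 + W + 2*W²)
-2823 - k(D(U(O(A(4))), y)) = -2823 - (-3 - 1 + 2*(-1)²) = -2823 - (-3 - 1 + 2*1) = -2823 - (-3 - 1 + 2) = -2823 - 1*(-2) = -2823 + 2 = -2821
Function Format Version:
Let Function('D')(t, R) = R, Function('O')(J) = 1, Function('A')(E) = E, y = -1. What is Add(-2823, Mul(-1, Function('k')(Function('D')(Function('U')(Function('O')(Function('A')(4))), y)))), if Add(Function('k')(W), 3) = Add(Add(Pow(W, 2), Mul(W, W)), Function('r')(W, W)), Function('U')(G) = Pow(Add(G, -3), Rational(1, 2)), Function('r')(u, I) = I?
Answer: -2821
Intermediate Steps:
Function('U')(G) = Pow(Add(-3, G), Rational(1, 2))
Function('k')(W) = Add(-3, W, Mul(2, Pow(W, 2))) (Function('k')(W) = Add(-3, Add(Add(Pow(W, 2), Mul(W, W)), W)) = Add(-3, Add(Add(Pow(W, 2), Pow(W, 2)), W)) = Add(-3, Add(Mul(2, Pow(W, 2)), W)) = Add(-3, Add(W, Mul(2, Pow(W, 2)))) = Add(-3, W, Mul(2, Pow(W, 2))))
Add(-2823, Mul(-1, Function('k')(Function('D')(Function('U')(Function('O')(Function('A')(4))), y)))) = Add(-2823, Mul(-1, Add(-3, -1, Mul(2, Pow(-1, 2))))) = Add(-2823, Mul(-1, Add(-3, -1, Mul(2, 1)))) = Add(-2823, Mul(-1, Add(-3, -1, 2))) = Add(-2823, Mul(-1, -2)) = Add(-2823, 2) = -2821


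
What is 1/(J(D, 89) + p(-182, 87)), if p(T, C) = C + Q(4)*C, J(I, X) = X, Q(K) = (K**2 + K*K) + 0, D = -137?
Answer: 1/2960 ≈ 0.00033784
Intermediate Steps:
Q(K) = 2*K**2 (Q(K) = (K**2 + K**2) + 0 = 2*K**2 + 0 = 2*K**2)
p(T, C) = 33*C (p(T, C) = C + (2*4**2)*C = C + (2*16)*C = C + 32*C = 33*C)
1/(J(D, 89) + p(-182, 87)) = 1/(89 + 33*87) = 1/(89 + 2871) = 1/2960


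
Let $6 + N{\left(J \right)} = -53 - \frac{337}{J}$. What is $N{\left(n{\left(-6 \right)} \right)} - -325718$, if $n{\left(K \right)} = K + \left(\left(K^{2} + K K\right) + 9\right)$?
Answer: $\frac{24424088}{75} \approx 3.2565 \cdot 10^{5}$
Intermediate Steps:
$n{\left(K \right)} = 9 + K + 2 K^{2}$ ($n{\left(K \right)} = K + \left(\left(K^{2} + K^{2}\right) + 9\right) = K + \left(2 K^{2} + 9\right) = K + \left(9 + 2 K^{2}\right) = 9 + K + 2 K^{2}$)
$N{\left(J \right)} = -59 - \frac{337}{J}$ ($N{\left(J \right)} = -6 - \left(53 + \frac{337}{J}\right) = -59 - \frac{337}{J}$)
$N{\left(n{\left(-6 \right)} \right)} - -325718 = \left(-59 - \frac{337}{9 - 6 + 2 \left(-6\right)^{2}}\right) - -325718 = \left(-59 - \frac{337}{9 - 6 + 2 \cdot 36}\right) + 325718 = \left(-59 - \frac{337}{9 - 6 + 72}\right) + 325718 = \left(-59 - \frac{337}{75}\right) + 325718 = - \frac{4762}{75} + 325718 = \frac{24424088}{75}$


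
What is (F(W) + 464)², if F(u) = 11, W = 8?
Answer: 225625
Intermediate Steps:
(F(W) + 464)² = (11 + 464)² = 475² = 225625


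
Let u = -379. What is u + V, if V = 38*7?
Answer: -113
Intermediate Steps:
V = 266
u + V = -379 + 266 = -113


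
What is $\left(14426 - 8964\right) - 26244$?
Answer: $-20782$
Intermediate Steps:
$\left(14426 - 8964\right) - 26244 = 5462 - 26244 = -20782$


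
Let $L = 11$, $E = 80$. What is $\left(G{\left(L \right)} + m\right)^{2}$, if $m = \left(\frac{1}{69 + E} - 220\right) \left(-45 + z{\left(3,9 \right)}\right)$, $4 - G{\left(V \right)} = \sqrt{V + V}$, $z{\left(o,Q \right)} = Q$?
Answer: $\frac{1393911298022}{22201} - \frac{2361280 \sqrt{22}}{149} \approx 6.2712 \cdot 10^{7}$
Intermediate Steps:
$G{\left(V \right)} = 4 - \sqrt{2} \sqrt{V}$ ($G{\left(V \right)} = 4 - \sqrt{V + V} = 4 - \sqrt{2 V} = 4 - \sqrt{2} \sqrt{V}$)
$m = \frac{1180044}{149}$ ($m = \left(\frac{1}{69 + 80} - 220\right) \left(-45 + 9\right) = \left(\frac{1}{149} - 220\right) \left(-36\right) = \left(- \frac{32779}{149}\right) \left(-36\right) = \frac{1180044}{149} \approx 7919.8$)
$\left(G{\left(L \right)} + m\right)^{2} = \left(\left(4 - \sqrt{2} \sqrt{11}\right) + \frac{1180044}{149}\right)^{2} = \left(\left(4 - \sqrt{22}\right) + \frac{1180044}{149}\right)^{2} = \left(\frac{1180640}{149} - \sqrt{22}\right)^{2}$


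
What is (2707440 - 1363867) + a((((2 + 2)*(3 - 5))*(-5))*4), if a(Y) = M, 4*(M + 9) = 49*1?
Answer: 5374305/4 ≈ 1.3436e+6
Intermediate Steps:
M = 13/4 (M = -9 + (49*1)/4 = -9 + (¼)*49 = -9 + 49/4 = 13/4 ≈ 3.2500)
a(Y) = 13/4
(2707440 - 1363867) + a((((2 + 2)*(3 - 5))*(-5))*4) = (2707440 - 1363867) + 13/4 = 1343573 + 13/4 = 5374305/4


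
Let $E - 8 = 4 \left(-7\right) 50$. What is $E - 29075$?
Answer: $-30467$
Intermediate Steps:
$E = -1392$ ($E = 8 + 4 \left(-7\right) 50 = 8 - 1400 = -1392$)
$E - 29075 = -1392 - 29075 = -30467$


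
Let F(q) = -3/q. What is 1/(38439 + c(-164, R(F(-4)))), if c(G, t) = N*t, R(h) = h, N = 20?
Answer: 1/38454 ≈ 2.6005e-5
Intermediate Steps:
c(G, t) = 20*t
1/(38439 + c(-164, R(F(-4)))) = 1/(38439 + 20*(-3/(-4))) = 1/(38439 + 20*(-3*(-¼))) = 1/(38439 + 20*(¾)) = 1/(38439 + 15) = 1/38454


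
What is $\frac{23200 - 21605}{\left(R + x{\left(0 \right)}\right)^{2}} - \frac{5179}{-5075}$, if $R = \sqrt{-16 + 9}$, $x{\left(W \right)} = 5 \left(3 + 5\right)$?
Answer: $\frac{4 \left(- 4086193 i + 103580 \sqrt{7}\right)}{5075 \left(- 1593 i + 80 \sqrt{7}\right)} \approx 2.0044 - 0.13073 i$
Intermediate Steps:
$x{\left(W \right)} = 40$ ($x{\left(W \right)} = 5 \cdot 8 = 40$)
$R = i \sqrt{7}$ ($R = \sqrt{-7} = i \sqrt{7} \approx 2.6458 i$)
$\frac{23200 - 21605}{\left(R + x{\left(0 \right)}\right)^{2}} - \frac{5179}{-5075} = \frac{23200 - 21605}{\left(i \sqrt{7} + 40\right)^{2}} - \frac{5179}{-5075} = \frac{23200 - 21605}{\left(40 + i \sqrt{7}\right)^{2}} - - \frac{5179}{5075} = \frac{1595}{\left(40 + i \sqrt{7}\right)^{2}} + \frac{5179}{5075} = \frac{5179}{5075} + \frac{1595}{\left(40 + i \sqrt{7}\right)^{2}}$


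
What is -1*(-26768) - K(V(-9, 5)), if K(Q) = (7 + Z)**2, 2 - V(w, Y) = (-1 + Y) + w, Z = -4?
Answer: 26759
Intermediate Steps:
V(w, Y) = 3 - Y - w (V(w, Y) = 2 - ((-1 + Y) + w) = 2 - (-1 + Y + w) = 2 + (1 - Y - w) = 3 - Y - w)
K(Q) = 9 (K(Q) = (7 - 4)**2 = 3**2 = 9)
-1*(-26768) - K(V(-9, 5)) = -1*(-26768) - 1*9 = 26768 - 9 = 26759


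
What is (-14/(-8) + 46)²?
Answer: 36481/16 ≈ 2280.1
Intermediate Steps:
(-14/(-8) + 46)² = (-14*(-⅛) + 46)² = (7/4 + 46)² = (191/4)² = 36481/16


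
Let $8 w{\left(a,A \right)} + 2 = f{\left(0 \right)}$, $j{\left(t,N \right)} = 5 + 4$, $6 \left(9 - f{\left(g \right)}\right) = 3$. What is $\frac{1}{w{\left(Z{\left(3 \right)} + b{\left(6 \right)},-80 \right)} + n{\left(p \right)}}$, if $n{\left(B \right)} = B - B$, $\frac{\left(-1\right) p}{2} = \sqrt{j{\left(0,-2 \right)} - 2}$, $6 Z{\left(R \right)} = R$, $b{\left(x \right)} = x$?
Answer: $\frac{16}{13} \approx 1.2308$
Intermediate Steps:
$f{\left(g \right)} = \frac{17}{2}$ ($f{\left(g \right)} = 9 - \frac{1}{2} = \frac{17}{2}$)
$Z{\left(R \right)} = \frac{R}{6}$
$j{\left(t,N \right)} = 9$
$w{\left(a,A \right)} = \frac{13}{16}$ ($w{\left(a,A \right)} = - \frac{1}{4} + \frac{1}{8} \cdot \frac{17}{2} = - \frac{1}{4} + \frac{17}{16} = \frac{13}{16}$)
$p = - 2 \sqrt{7}$ ($p = - 2 \sqrt{9 - 2} = - 2 \sqrt{7} \approx -5.2915$)
$n{\left(B \right)} = 0$
$\frac{1}{w{\left(Z{\left(3 \right)} + b{\left(6 \right)},-80 \right)} + n{\left(p \right)}} = \frac{1}{\frac{13}{16} + 0} = \frac{1}{\frac{13}{16}} = \frac{16}{13}$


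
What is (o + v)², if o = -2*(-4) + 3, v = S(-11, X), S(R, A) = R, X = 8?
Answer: 0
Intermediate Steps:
v = -11
o = 11 (o = 8 + 3 = 11)
(o + v)² = (11 - 11)² = 0² = 0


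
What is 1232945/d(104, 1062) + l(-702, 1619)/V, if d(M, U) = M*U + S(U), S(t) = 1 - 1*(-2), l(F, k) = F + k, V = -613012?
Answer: 755708796773/67707788412 ≈ 11.161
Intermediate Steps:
S(t) = 3 (S(t) = 1 + 2 = 3)
d(M, U) = 3 + M*U (d(M, U) = M*U + 3 = 3 + M*U)
1232945/d(104, 1062) + l(-702, 1619)/V = 1232945/(3 + 104*1062) + (-702 + 1619)/(-613012) = 1232945/(3 + 110448) + 917*(-1/613012) = 1232945/110451 - 917/613012 = 755708796773/67707788412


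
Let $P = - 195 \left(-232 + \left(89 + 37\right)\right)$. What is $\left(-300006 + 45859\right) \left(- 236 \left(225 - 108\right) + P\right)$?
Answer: $1764288474$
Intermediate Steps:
$P = 20670$ ($P = - 195 \left(-232 + 126\right) = \left(-195\right) \left(-106\right) = 20670$)
$\left(-300006 + 45859\right) \left(- 236 \left(225 - 108\right) + P\right) = \left(-300006 + 45859\right) \left(- 236 \left(225 - 108\right) + 20670\right) = - 254147 \left(\left(-236\right) 117 + 20670\right) = - 254147 \left(-27612 + 20670\right) = \left(-254147\right) \left(-6942\right) = 1764288474$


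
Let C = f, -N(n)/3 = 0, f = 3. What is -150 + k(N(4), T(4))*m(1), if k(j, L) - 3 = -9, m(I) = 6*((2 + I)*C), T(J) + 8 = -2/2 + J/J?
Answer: -474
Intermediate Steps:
T(J) = -8 (T(J) = -8 + (-2/2 + J/J) = -8 + (-2*½ + 1) = -8 + (-1 + 1) = -8 + 0 = -8)
N(n) = 0 (N(n) = -3*0 = 0)
C = 3
m(I) = 36 + 18*I (m(I) = 6*((2 + I)*3) = 6*(6 + 3*I) = 36 + 18*I)
k(j, L) = -6 (k(j, L) = 3 - 9 = -6)
-150 + k(N(4), T(4))*m(1) = -150 - 6*(36 + 18*1) = -150 - 6*(36 + 18) = -150 - 6*54 = -150 - 324 = -474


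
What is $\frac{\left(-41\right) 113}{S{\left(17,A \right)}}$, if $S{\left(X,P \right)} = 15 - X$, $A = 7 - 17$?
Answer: $\frac{4633}{2} \approx 2316.5$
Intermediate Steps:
$A = -10$
$\frac{\left(-41\right) 113}{S{\left(17,A \right)}} = \frac{\left(-41\right) 113}{15 - 17} = - \frac{4633}{15 - 17} = - \frac{4633}{-2} = \left(-4633\right) \left(- \frac{1}{2}\right) = \frac{4633}{2}$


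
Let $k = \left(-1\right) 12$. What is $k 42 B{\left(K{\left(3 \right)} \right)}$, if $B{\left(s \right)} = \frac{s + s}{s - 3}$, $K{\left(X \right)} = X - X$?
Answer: $0$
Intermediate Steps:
$K{\left(X \right)} = 0$
$B{\left(s \right)} = \frac{2 s}{-3 + s}$
$k = -12$
$k 42 B{\left(K{\left(3 \right)} \right)} = \left(-12\right) 42 \cdot 2 \cdot 0 \frac{1}{-3 + 0} = - 504 \cdot 2 \cdot 0 \frac{1}{-3} = - 504 \cdot 2 \cdot 0 \left(- \frac{1}{3}\right) = \left(-504\right) 0 = 0$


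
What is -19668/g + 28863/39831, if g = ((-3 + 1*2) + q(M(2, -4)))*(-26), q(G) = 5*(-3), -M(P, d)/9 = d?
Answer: -64282425/1380808 ≈ -46.554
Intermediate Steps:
M(P, d) = -9*d
q(G) = -15
g = 416 (g = ((-3 + 1*2) - 15)*(-26) = ((-3 + 2) - 15)*(-26) = (-1 - 15)*(-26) = -16*(-26) = 416)
-19668/g + 28863/39831 = -19668/416 + 28863/39831 = -19668*1/416 + 28863*(1/39831) = -4917/104 + 9621/13277 = -64282425/1380808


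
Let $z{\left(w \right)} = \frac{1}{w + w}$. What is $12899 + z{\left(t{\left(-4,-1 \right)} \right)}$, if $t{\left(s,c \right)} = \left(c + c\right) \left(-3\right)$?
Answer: $\frac{154789}{12} \approx 12899.0$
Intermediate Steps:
$t{\left(s,c \right)} = - 6 c$ ($t{\left(s,c \right)} = 2 c \left(-3\right) = - 6 c$)
$z{\left(w \right)} = \frac{1}{2 w}$
$12899 + z{\left(t{\left(-4,-1 \right)} \right)} = 12899 + \frac{1}{2 \left(\left(-6\right) \left(-1\right)\right)} = 12899 + \frac{1}{2 \cdot 6} = 12899 + \frac{1}{2} \cdot \frac{1}{6} = 12899 + \frac{1}{12} = \frac{154789}{12}$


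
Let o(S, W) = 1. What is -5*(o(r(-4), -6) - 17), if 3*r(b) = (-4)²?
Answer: 80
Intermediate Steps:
r(b) = 16/3 (r(b) = (⅓)*(-4)² = (⅓)*16 = 16/3)
-5*(o(r(-4), -6) - 17) = -5*(1 - 17) = -5*(-16) = 80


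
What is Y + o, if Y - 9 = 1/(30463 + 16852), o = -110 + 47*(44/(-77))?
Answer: -42346918/331205 ≈ -127.86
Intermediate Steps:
o = -958/7 (o = -110 + 47*(44*(-1/77)) = -110 + 47*(-4/7) = -110 - 188/7 = -958/7 ≈ -136.86)
Y = 425836/47315 (Y = 9 + 1/(30463 + 16852) = 9 + 1/47315 = 425836/47315 ≈ 9.0000)
Y + o = 425836/47315 - 958/7 = -42346918/331205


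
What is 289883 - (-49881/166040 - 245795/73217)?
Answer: 3524137797909417/12156950680 ≈ 2.8989e+5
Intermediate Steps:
289883 - (-49881/166040 - 245795/73217) = 289883 - 1*(-44463938977/12156950680) = 289883 + 44463938977/12156950680 = 3524137797909417/12156950680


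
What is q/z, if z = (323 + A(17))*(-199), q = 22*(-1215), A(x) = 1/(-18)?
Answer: 481140/1156787 ≈ 0.41593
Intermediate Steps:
A(x) = -1/18
q = -26730
z = -1156787/18 (z = (323 - 1/18)*(-199) = (5813/18)*(-199) = -1156787/18 ≈ -64266.)
q/z = -26730/(-1156787/18) = -26730*(-18/1156787) = 481140/1156787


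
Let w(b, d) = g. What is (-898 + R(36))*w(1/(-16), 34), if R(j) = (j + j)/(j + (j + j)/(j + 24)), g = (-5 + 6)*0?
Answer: 0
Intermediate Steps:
g = 0 (g = 1*0 = 0)
w(b, d) = 0
R(j) = 2*j/(j + 2*j/(24 + j)) (R(j) = (2*j)/(j + (2*j)/(24 + j)) = (2*j)/(j + 2*j/(24 + j)) = 2*j/(j + 2*j/(24 + j)))
(-898 + R(36))*w(1/(-16), 34) = (-898 + 2*(24 + 36)/(26 + 36))*0 = (-898 + 2*60/62)*0 = (-898 + 2*(1/62)*60)*0 = (-898 + 60/31)*0 = -27778/31*0 = 0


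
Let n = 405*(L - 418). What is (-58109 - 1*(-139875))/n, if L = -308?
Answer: -40883/147015 ≈ -0.27809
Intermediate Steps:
n = -294030 (n = 405*(-308 - 418) = 405*(-726) = -294030)
(-58109 - 1*(-139875))/n = (-58109 - 1*(-139875))/(-294030) = (-58109 + 139875)*(-1/294030) = 81766*(-1/294030) = -40883/147015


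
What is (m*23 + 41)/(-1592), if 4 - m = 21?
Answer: 175/796 ≈ 0.21985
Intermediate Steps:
m = -17 (m = 4 - 1*21 = 4 - 21 = -17)
(m*23 + 41)/(-1592) = (-17*23 + 41)/(-1592) = (-391 + 41)*(-1/1592) = -350*(-1/1592) = 175/796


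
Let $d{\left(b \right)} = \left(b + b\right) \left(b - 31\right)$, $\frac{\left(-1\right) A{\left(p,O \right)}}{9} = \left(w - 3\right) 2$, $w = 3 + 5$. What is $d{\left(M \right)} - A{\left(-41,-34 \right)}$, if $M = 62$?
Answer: $3934$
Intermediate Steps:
$w = 8$
$A{\left(p,O \right)} = -90$ ($A{\left(p,O \right)} = - 9 \left(8 - 3\right) 2 = - 9 \cdot 5 \cdot 2 = \left(-9\right) 10 = -90$)
$d{\left(b \right)} = 2 b \left(-31 + b\right)$
$d{\left(M \right)} - A{\left(-41,-34 \right)} = 2 \cdot 62 \left(-31 + 62\right) - -90 = 2 \cdot 62 \cdot 31 + 90 = 3844 + 90 = 3934$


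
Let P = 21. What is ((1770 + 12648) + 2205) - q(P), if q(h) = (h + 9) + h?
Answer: 16572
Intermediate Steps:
q(h) = 9 + 2*h (q(h) = (9 + h) + h = 9 + 2*h)
((1770 + 12648) + 2205) - q(P) = ((1770 + 12648) + 2205) - (9 + 2*21) = (14418 + 2205) - (9 + 42) = 16623 - 1*51 = 16623 - 51 = 16572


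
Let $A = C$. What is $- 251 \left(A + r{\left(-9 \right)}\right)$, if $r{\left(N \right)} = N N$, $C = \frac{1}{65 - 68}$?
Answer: $- \frac{60742}{3} \approx -20247.0$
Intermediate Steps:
$C = - \frac{1}{3}$ ($C = \frac{1}{-3} = - \frac{1}{3} \approx -0.33333$)
$A = - \frac{1}{3} \approx -0.33333$
$r{\left(N \right)} = N^{2}$
$- 251 \left(A + r{\left(-9 \right)}\right) = - 251 \left(- \frac{1}{3} + \left(-9\right)^{2}\right) = - 251 \left(- \frac{1}{3} + 81\right) = \left(-251\right) \frac{242}{3} = - \frac{60742}{3}$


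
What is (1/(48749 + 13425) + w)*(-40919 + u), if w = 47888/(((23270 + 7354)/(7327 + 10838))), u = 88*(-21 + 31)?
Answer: -11278540522270068/9916753 ≈ -1.1373e+9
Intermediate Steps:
u = 880 (u = 88*10 = 880)
w = 18122615/638 (w = 47888/((30624/18165)) = 47888/((30624*(1/18165))) = 47888/(10208/6055) = 47888*(6055/10208) = 18122615/638 ≈ 28405.)
(1/(48749 + 13425) + w)*(-40919 + u) = (1/(48749 + 13425) + 18122615/638)*(-40919 + 880) = (1/62174 + 18122615/638)*(-40039) = (281688866412/9916753)*(-40039) = -11278540522270068/9916753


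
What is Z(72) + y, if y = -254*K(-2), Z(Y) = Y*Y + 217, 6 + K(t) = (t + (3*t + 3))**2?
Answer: 575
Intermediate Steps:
K(t) = -6 + (3 + 4*t)**2 (K(t) = -6 + (t + (3*t + 3))**2 = -6 + (t + (3 + 3*t))**2 = -6 + (3 + 4*t)**2)
Z(Y) = 217 + Y**2 (Z(Y) = Y**2 + 217 = 217 + Y**2)
y = -4826 (y = -254*(-6 + (3 + 4*(-2))**2) = -254*(-6 + (3 - 8)**2) = -254*(-6 + (-5)**2) = -254*(-6 + 25) = -254*19 = -4826)
Z(72) + y = (217 + 72**2) - 4826 = (217 + 5184) - 4826 = 5401 - 4826 = 575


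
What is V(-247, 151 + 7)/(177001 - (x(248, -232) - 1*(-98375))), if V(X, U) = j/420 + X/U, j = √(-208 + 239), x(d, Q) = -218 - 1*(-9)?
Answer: -247/12455930 + √31/33110700 ≈ -1.9662e-5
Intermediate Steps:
x(d, Q) = -209 (x(d, Q) = -218 + 9 = -209)
j = √31 ≈ 5.5678
V(X, U) = √31/420 + X/U
V(-247, 151 + 7)/(177001 - (x(248, -232) - 1*(-98375))) = (√31/420 - 247/(151 + 7))/(177001 - (-209 - 1*(-98375))) = (√31/420 - 247/158)/(177001 - (-209 + 98375)) = (√31/420 - 247*1/158)/(177001 - 1*98166) = (√31/420 - 247/158)/(177001 - 98166) = (-247/158 + √31/420)/78835 = (-247/158 + √31/420)*(1/78835) = -247/12455930 + √31/33110700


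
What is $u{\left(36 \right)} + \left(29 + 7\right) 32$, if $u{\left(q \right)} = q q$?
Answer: $2448$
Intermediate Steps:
$u{\left(q \right)} = q^{2}$
$u{\left(36 \right)} + \left(29 + 7\right) 32 = 36^{2} + \left(29 + 7\right) 32 = 1296 + 36 \cdot 32 = 1296 + 1152 = 2448$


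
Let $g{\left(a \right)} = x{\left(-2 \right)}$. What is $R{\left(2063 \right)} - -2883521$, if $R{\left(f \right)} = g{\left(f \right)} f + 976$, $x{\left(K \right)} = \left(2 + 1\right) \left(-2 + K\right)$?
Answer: $2859741$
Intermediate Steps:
$x{\left(K \right)} = -6 + 3 K$ ($x{\left(K \right)} = 3 \left(-2 + K\right) = -6 + 3 K$)
$g{\left(a \right)} = -12$ ($g{\left(a \right)} = -6 + 3 \left(-2\right) = -6 - 6 = -12$)
$R{\left(f \right)} = 976 - 12 f$ ($R{\left(f \right)} = - 12 f + 976 = 976 - 12 f$)
$R{\left(2063 \right)} - -2883521 = \left(976 - 24756\right) - -2883521 = \left(976 - 24756\right) + 2883521 = -23780 + 2883521 = 2859741$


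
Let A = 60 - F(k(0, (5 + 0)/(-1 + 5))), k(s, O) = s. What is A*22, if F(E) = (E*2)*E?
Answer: 1320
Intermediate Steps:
F(E) = 2*E² (F(E) = (2*E)*E = 2*E²)
A = 60 (A = 60 - 2*0² = 60 - 2*0 = 60 - 1*0 = 60 + 0 = 60)
A*22 = 60*22 = 1320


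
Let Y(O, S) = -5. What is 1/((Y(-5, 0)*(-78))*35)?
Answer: 1/13650 ≈ 7.3260e-5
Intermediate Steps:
1/((Y(-5, 0)*(-78))*35) = 1/(-5*(-78)*35) = 1/(390*35) = 1/13650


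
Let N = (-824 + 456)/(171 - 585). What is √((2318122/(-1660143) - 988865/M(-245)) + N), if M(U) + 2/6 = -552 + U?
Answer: √4887341746092141492962/1985531028 ≈ 35.209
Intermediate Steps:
M(U) = -1657/3 + U (M(U) = -⅓ + (-552 + U) = -1657/3 + U)
N = 8/9 (N = -368/(-414) = -1/414*(-368) = 8/9 ≈ 0.88889)
√((2318122/(-1660143) - 988865/M(-245)) + N) = √((2318122/(-1660143) - 988865/(-1657/3 - 245)) + 8/9) = √((2318122*(-1/1660143) - 988865/(-2392/3)) + 8/9) = √((-2318122/1660143 - 988865*(-3/2392)) + 8/9) = √((-2318122/1660143 + 2966595/2392) + 8/9) = √(4919426975261/3971062056 + 8/9) = √(14768870424599/11913186168) = √4887341746092141492962/1985531028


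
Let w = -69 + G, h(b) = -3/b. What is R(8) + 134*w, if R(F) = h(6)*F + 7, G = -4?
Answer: -9779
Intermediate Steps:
w = -73 (w = -69 - 4 = -73)
R(F) = 7 - F/2 (R(F) = (-3/6)*F + 7 = (-3*⅙)*F + 7 = -F/2 + 7 = 7 - F/2)
R(8) + 134*w = (7 - ½*8) + 134*(-73) = (7 - 4) - 9782 = 3 - 9782 = -9779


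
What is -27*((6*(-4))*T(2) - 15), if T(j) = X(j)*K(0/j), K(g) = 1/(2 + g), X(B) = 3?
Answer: 1377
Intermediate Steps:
T(j) = 3/2 (T(j) = 3/(2 + 0/j) = 3/(2 + 0) = 3/2)
-27*((6*(-4))*T(2) - 15) = -27*((6*(-4))*(3/2) - 15) = -27*(-24*3/2 - 15) = -27*(-36 - 15) = -27*(-51) = 1377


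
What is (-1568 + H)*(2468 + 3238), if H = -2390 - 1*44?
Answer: -22835412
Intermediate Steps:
H = -2434 (H = -2390 - 44 = -2434)
(-1568 + H)*(2468 + 3238) = (-1568 - 2434)*(2468 + 3238) = -4002*5706 = -22835412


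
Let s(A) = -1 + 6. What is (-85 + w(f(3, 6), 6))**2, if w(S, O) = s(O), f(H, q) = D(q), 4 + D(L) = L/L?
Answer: 6400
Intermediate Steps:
s(A) = 5
D(L) = -3 (D(L) = -4 + L/L = -4 + 1 = -3)
f(H, q) = -3
w(S, O) = 5
(-85 + w(f(3, 6), 6))**2 = (-85 + 5)**2 = (-80)**2 = 6400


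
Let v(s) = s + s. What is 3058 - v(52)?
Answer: 2954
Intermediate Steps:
v(s) = 2*s
3058 - v(52) = 3058 - 2*52 = 3058 - 1*104 = 3058 - 104 = 2954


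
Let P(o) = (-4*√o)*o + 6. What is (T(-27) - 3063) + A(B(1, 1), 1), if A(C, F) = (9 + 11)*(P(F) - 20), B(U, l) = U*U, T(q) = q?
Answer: -3450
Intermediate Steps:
B(U, l) = U²
P(o) = 6 - 4*o^(3/2) (P(o) = -4*o^(3/2) + 6 = 6 - 4*o^(3/2))
A(C, F) = -280 - 80*F^(3/2) (A(C, F) = (9 + 11)*((6 - 4*F^(3/2)) - 20) = 20*(-14 - 4*F^(3/2)) = -280 - 80*F^(3/2))
(T(-27) - 3063) + A(B(1, 1), 1) = (-27 - 3063) + (-280 - 80*1^(3/2)) = -3090 + (-280 - 80*1) = -3090 + (-280 - 80) = -3090 - 360 = -3450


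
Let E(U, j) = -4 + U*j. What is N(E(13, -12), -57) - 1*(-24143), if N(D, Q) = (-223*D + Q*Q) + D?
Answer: 62912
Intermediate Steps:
N(D, Q) = Q² - 222*D (N(D, Q) = (-223*D + Q²) + D = (Q² - 223*D) + D = Q² - 222*D)
N(E(13, -12), -57) - 1*(-24143) = ((-57)² - 222*(-4 + 13*(-12))) - 1*(-24143) = (3249 - 222*(-4 - 156)) + 24143 = (3249 - 222*(-160)) + 24143 = (3249 + 35520) + 24143 = 38769 + 24143 = 62912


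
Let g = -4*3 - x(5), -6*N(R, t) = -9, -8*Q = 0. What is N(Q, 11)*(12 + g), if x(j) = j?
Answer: -15/2 ≈ -7.5000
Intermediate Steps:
Q = 0 (Q = -⅛*0 = 0)
N(R, t) = 3/2 (N(R, t) = -⅙*(-9) = 3/2)
g = -17 (g = -4*3 - 1*5 = -12 - 5 = -17)
N(Q, 11)*(12 + g) = 3*(12 - 17)/2 = (3/2)*(-5) = -15/2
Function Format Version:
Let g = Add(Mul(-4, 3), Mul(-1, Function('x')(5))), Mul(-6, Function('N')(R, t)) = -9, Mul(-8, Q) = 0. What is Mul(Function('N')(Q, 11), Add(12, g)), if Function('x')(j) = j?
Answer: Rational(-15, 2) ≈ -7.5000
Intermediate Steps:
Q = 0 (Q = Mul(Rational(-1, 8), 0) = 0)
Function('N')(R, t) = Rational(3, 2) (Function('N')(R, t) = Mul(Rational(-1, 6), -9) = Rational(3, 2))
g = -17 (g = Add(Mul(-4, 3), Mul(-1, 5)) = Add(-12, -5) = -17)
Mul(Function('N')(Q, 11), Add(12, g)) = Mul(Rational(3, 2), Add(12, -17)) = Mul(Rational(3, 2), -5) = Rational(-15, 2)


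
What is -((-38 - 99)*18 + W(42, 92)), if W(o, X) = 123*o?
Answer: -2700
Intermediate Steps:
-((-38 - 99)*18 + W(42, 92)) = -((-38 - 99)*18 + 123*42) = -(-137*18 + 5166) = -(-2466 + 5166) = -1*2700 = -2700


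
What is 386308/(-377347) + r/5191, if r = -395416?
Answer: -151214366180/1958808277 ≈ -77.197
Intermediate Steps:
386308/(-377347) + r/5191 = 386308/(-377347) - 395416/5191 = 386308*(-1/377347) - 395416*1/5191 = -386308/377347 - 395416/5191 = -151214366180/1958808277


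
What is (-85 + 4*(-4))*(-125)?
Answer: 12625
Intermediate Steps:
(-85 + 4*(-4))*(-125) = (-85 - 16)*(-125) = -101*(-125) = 12625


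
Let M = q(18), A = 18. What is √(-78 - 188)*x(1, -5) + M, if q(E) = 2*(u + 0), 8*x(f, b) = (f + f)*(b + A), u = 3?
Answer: 6 + 13*I*√266/4 ≈ 6.0 + 53.006*I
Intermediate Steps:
x(f, b) = f*(18 + b)/4 (x(f, b) = ((f + f)*(b + 18))/8 = ((2*f)*(18 + b))/8 = (2*f*(18 + b))/8 = f*(18 + b)/4)
q(E) = 6 (q(E) = 2*(3 + 0) = 2*3 = 6)
M = 6
√(-78 - 188)*x(1, -5) + M = √(-78 - 188)*((¼)*1*(18 - 5)) + 6 = √(-266)*((¼)*1*13) + 6 = (I*√266)*(13/4) + 6 = 13*I*√266/4 + 6 = 6 + 13*I*√266/4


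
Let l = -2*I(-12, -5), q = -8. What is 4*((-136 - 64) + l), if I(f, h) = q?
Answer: -736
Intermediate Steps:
I(f, h) = -8
l = 16 (l = -2*(-8) = 16)
4*((-136 - 64) + l) = 4*((-136 - 64) + 16) = 4*(-200 + 16) = 4*(-184) = -736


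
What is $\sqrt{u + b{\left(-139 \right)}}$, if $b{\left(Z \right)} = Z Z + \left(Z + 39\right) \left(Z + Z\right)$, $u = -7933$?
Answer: $2 \sqrt{9797} \approx 197.96$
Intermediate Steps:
$b{\left(Z \right)} = Z^{2} + 2 Z \left(39 + Z\right)$ ($b{\left(Z \right)} = Z^{2} + \left(39 + Z\right) 2 Z = Z^{2} + 2 Z \left(39 + Z\right)$)
$\sqrt{u + b{\left(-139 \right)}} = \sqrt{-7933 + 3 \left(-139\right) \left(26 - 139\right)} = \sqrt{-7933 + 3 \left(-139\right) \left(-113\right)} = \sqrt{-7933 + 47121} = \sqrt{39188} = 2 \sqrt{9797}$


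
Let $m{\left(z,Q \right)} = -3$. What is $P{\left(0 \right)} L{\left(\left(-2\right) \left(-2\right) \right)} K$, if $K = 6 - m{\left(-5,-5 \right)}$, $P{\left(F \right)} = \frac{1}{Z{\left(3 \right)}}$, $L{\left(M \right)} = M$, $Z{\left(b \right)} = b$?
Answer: $12$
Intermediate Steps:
$P{\left(F \right)} = \frac{1}{3}$
$K = 9$ ($K = 6 - -3 = 6 + 3 = 9$)
$P{\left(0 \right)} L{\left(\left(-2\right) \left(-2\right) \right)} K = \frac{\left(-2\right) \left(-2\right) 9}{3} = \frac{4 \cdot 9}{3} = \frac{1}{3} \cdot 36 = 12$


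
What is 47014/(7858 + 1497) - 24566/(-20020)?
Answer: 117103521/18728710 ≈ 6.2526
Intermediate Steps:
47014/(7858 + 1497) - 24566/(-20020) = 47014/9355 - 24566*(-1/20020) = 47014*(1/9355) + 12283/10010 = 47014/9355 + 12283/10010 = 117103521/18728710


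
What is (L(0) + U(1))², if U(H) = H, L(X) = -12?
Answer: 121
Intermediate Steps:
(L(0) + U(1))² = (-12 + 1)² = (-11)² = 121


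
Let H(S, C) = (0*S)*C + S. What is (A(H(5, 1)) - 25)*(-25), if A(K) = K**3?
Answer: -2500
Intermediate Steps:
H(S, C) = S (H(S, C) = 0*C + S = 0 + S = S)
(A(H(5, 1)) - 25)*(-25) = (5**3 - 25)*(-25) = (125 - 25)*(-25) = 100*(-25) = -2500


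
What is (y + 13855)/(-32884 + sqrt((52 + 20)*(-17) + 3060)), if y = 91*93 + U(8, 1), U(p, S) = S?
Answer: -183484499/270338905 - 66957*sqrt(51)/540677810 ≈ -0.67960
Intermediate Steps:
y = 8464 (y = 91*93 + 1 = 8463 + 1 = 8464)
(y + 13855)/(-32884 + sqrt((52 + 20)*(-17) + 3060)) = (8464 + 13855)/(-32884 + sqrt((52 + 20)*(-17) + 3060)) = 22319/(-32884 + sqrt(72*(-17) + 3060)) = 22319/(-32884 + sqrt(-1224 + 3060)) = 22319/(-32884 + sqrt(1836)) = 22319/(-32884 + 6*sqrt(51))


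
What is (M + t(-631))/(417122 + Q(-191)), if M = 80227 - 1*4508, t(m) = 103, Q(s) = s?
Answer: 25274/138977 ≈ 0.18186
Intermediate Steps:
M = 75719 (M = 80227 - 4508 = 75719)
(M + t(-631))/(417122 + Q(-191)) = (75719 + 103)/(417122 - 191) = 75822/416931 = 75822*(1/416931) = 25274/138977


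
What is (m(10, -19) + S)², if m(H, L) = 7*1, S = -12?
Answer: 25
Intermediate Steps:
m(H, L) = 7
(m(10, -19) + S)² = (7 - 12)² = (-5)² = 25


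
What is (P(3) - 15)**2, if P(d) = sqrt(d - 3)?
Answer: 225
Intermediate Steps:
P(d) = sqrt(-3 + d)
(P(3) - 15)**2 = (sqrt(-3 + 3) - 15)**2 = (sqrt(0) - 15)**2 = (0 - 15)**2 = (-15)**2 = 225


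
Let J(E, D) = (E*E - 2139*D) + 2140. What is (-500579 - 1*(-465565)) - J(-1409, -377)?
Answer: -2828838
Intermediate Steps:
J(E, D) = 2140 + E² - 2139*D (J(E, D) = (E² - 2139*D) + 2140 = 2140 + E² - 2139*D)
(-500579 - 1*(-465565)) - J(-1409, -377) = (-500579 - 1*(-465565)) - (2140 + (-1409)² - 2139*(-377)) = (-500579 + 465565) - (2140 + 1985281 + 806403) = -35014 - 1*2793824 = -35014 - 2793824 = -2828838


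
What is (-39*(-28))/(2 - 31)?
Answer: -1092/29 ≈ -37.655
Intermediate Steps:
(-39*(-28))/(2 - 31) = 1092/(-29) = 1092*(-1/29) = -1092/29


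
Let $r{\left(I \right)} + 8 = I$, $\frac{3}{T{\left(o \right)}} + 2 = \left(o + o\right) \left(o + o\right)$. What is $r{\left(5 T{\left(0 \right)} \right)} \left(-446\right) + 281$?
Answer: $7194$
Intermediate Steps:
$T{\left(o \right)} = \frac{3}{-2 + 4 o^{2}}$ ($T{\left(o \right)} = \frac{3}{-2 + \left(o + o\right) \left(o + o\right)} = \frac{3}{-2 + 2 o 2 o} = \frac{3}{-2 + 4 o^{2}}$)
$r{\left(I \right)} = -8 + I$
$r{\left(5 T{\left(0 \right)} \right)} \left(-446\right) + 281 = \left(-8 + 5 \frac{3}{2 \left(-1 + 2 \cdot 0^{2}\right)}\right) \left(-446\right) + 281 = \left(-8 + 5 \frac{3}{2 \left(-1 + 2 \cdot 0\right)}\right) \left(-446\right) + 281 = \left(-8 + 5 \frac{3}{2 \left(-1 + 0\right)}\right) \left(-446\right) + 281 = \left(-8 + 5 \frac{3}{2 \left(-1\right)}\right) \left(-446\right) + 281 = \left(-8 + 5 \cdot \frac{3}{2} \left(-1\right)\right) \left(-446\right) + 281 = \left(-8 + 5 \left(- \frac{3}{2}\right)\right) \left(-446\right) + 281 = \left(-8 - \frac{15}{2}\right) \left(-446\right) + 281 = \left(- \frac{31}{2}\right) \left(-446\right) + 281 = 6913 + 281 = 7194$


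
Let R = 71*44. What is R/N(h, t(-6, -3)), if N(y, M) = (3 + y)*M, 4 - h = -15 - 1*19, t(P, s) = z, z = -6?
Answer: -1562/123 ≈ -12.699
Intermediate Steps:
t(P, s) = -6
h = 38 (h = 4 - (-15 - 1*19) = 4 - (-15 - 19) = 4 - 1*(-34) = 4 + 34 = 38)
N(y, M) = M*(3 + y)
R = 3124
R/N(h, t(-6, -3)) = 3124/((-6*(3 + 38))) = 3124/((-6*41)) = 3124/(-246) = 3124*(-1/246) = -1562/123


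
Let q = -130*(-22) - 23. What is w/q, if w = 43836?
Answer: 43836/2837 ≈ 15.452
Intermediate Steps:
q = 2837 (q = 2860 - 23 = 2837)
w/q = 43836/2837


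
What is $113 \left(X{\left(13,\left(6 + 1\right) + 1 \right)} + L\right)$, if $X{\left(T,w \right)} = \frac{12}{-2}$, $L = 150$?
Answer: $16272$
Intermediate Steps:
$X{\left(T,w \right)} = -6$ ($X{\left(T,w \right)} = 12 \left(- \frac{1}{2}\right) = -6$)
$113 \left(X{\left(13,\left(6 + 1\right) + 1 \right)} + L\right) = 113 \left(-6 + 150\right) = 113 \cdot 144 = 16272$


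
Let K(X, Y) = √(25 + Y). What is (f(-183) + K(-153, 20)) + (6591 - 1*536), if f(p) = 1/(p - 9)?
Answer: 1162559/192 + 3*√5 ≈ 6061.7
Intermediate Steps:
f(p) = 1/(-9 + p)
(f(-183) + K(-153, 20)) + (6591 - 1*536) = (1/(-9 - 183) + √(25 + 20)) + (6591 - 1*536) = (1/(-192) + √45) + (6591 - 536) = (-1/192 + 3*√5) + 6055 = 1162559/192 + 3*√5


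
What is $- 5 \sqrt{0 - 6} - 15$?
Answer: $-15 - 5 i \sqrt{6} \approx -15.0 - 12.247 i$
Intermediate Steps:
$- 5 \sqrt{0 - 6} - 15 = - 5 \sqrt{-6} - 15 = - 5 i \sqrt{6} - 15 = -15 - 5 i \sqrt{6}$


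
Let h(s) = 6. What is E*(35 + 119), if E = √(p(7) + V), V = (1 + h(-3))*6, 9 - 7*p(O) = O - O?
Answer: 22*√2121 ≈ 1013.2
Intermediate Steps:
p(O) = 9/7 (p(O) = 9/7 - (O - O)/7 = 9/7 - ⅐*0 = 9/7 + 0 = 9/7)
V = 42 (V = (1 + 6)*6 = 7*6 = 42)
E = √2121/7 (E = √(9/7 + 42) = √(303/7) = √2121/7 ≈ 6.5792)
E*(35 + 119) = (√2121/7)*(35 + 119) = (√2121/7)*154 = 22*√2121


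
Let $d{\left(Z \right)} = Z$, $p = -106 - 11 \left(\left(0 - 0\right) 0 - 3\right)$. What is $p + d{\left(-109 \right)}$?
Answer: $-182$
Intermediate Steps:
$p = -73$ ($p = -106 - 11 \left(\left(0 + 0\right) 0 - 3\right) = -106 - 11 \left(0 \cdot 0 - 3\right) = -106 - 11 \left(0 - 3\right) = -106 - -33 = -106 + 33 = -73$)
$p + d{\left(-109 \right)} = -73 - 109 = -182$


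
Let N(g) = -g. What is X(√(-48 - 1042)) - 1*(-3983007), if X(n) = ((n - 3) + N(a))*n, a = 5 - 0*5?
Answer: 3981917 - 8*I*√1090 ≈ 3.9819e+6 - 264.12*I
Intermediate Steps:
a = 5 (a = 5 - 1*0 = 5 + 0 = 5)
X(n) = n*(-8 + n) (X(n) = ((n - 3) - 1*5)*n = ((-3 + n) - 5)*n = (-8 + n)*n = n*(-8 + n))
X(√(-48 - 1042)) - 1*(-3983007) = √(-48 - 1042)*(-8 + √(-48 - 1042)) - 1*(-3983007) = √(-1090)*(-8 + √(-1090)) + 3983007 = (I*√1090)*(-8 + I*√1090) + 3983007 = I*√1090*(-8 + I*√1090) + 3983007 = 3983007 + I*√1090*(-8 + I*√1090)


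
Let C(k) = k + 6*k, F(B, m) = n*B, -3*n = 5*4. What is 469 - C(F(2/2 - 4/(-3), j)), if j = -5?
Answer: 5201/9 ≈ 577.89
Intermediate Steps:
n = -20/3 (n = -5*4/3 = -⅓*20 = -20/3 ≈ -6.6667)
F(B, m) = -20*B/3
C(k) = 7*k
469 - C(F(2/2 - 4/(-3), j)) = 469 - 7*(-20*(2/2 - 4/(-3))/3) = 469 - 7*(-20*(2*(½) - 4*(-⅓))/3) = 469 - 7*(-20*(1 + 4/3)/3) = 469 - 7*(-20/3*7/3) = 469 - 7*(-140)/9 = 469 - 1*(-980/9) = 469 + 980/9 = 5201/9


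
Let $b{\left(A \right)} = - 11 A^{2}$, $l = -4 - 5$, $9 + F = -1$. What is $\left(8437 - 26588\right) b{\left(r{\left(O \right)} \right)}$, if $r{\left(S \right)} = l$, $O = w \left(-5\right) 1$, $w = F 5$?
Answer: $16172541$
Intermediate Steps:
$F = -10$ ($F = -9 - 1 = -10$)
$w = -50$ ($w = \left(-10\right) 5 = -50$)
$l = -9$
$O = 250$ ($O = \left(-50\right) \left(-5\right) 1 = 250 \cdot 1 = 250$)
$r{\left(S \right)} = -9$
$\left(8437 - 26588\right) b{\left(r{\left(O \right)} \right)} = \left(8437 - 26588\right) \left(- 11 \left(-9\right)^{2}\right) = \left(8437 - 26588\right) \left(\left(-11\right) 81\right) = \left(-18151\right) \left(-891\right) = 16172541$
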